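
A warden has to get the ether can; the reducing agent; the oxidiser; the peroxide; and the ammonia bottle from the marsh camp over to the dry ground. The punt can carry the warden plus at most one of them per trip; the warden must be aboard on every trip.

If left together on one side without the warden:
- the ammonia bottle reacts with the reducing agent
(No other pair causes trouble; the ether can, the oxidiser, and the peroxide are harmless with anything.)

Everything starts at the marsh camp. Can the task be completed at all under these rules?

Yes

1. Warden goes to the dry ground with the reducing agent.
2. Warden goes back to the marsh camp alone.
3. Warden goes to the dry ground with the ether can.
4. Warden goes back to the marsh camp alone.
5. Warden goes to the dry ground with the oxidiser.
6. Warden goes back to the marsh camp alone.
7. Warden goes to the dry ground with the peroxide.
8. Warden goes back to the marsh camp alone.
9. Warden goes to the dry ground with the ammonia bottle.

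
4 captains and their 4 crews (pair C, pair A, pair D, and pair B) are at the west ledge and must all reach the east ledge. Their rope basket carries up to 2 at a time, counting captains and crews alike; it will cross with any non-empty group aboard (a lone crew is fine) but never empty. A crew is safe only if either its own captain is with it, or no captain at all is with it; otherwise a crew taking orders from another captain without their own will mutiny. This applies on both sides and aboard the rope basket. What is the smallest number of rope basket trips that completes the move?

impossible

Following every safe sequence of crossings from the start, the most of the 8 that can be at the east ledge as the rope basket arrives there on crossings 1, 3, 5 is 2, 3, 4 respectively; the best ever achieved is 4 of 8.
From crossing 7 on, no configuration arises that was not already reachable earlier: only 44 distinct safe configurations (who is on which side, and where the rope basket is) can ever be reached, none of them has everyone across, and every continuation just revisits them. So no valid plan exists.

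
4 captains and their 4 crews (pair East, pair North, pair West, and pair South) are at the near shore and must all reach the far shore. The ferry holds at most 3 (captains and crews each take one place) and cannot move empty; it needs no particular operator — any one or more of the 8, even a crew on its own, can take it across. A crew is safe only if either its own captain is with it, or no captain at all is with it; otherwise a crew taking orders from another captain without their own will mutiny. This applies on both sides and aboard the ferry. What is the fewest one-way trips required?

Counting alone: each trip to the far shore takes at most 3 across and each return brings at least 1 back, so after t trips out (and t−1 returns) at most 3t − (t−1) of the 8 are across; that first reaches 8 at t = 4, so at least 7 crossings are needed.
The safety rule pushes this higher. Following every safe sequence of crossings, the most of the 8 that can be at the far shore as the ferry arrives there on crossing 7 is 7 — never all 8.
So no plan with fewer than 9 crossings exists, and this one achieves 9:
1. captain East and crew East cross → the far shore.
2. captain East crosses ← the near shore.
3. captain East, captain North, and crew North cross → the far shore.
4. captain East and crew East cross ← the near shore.
5. captain East, captain South, and captain West cross → the far shore.
6. crew North crosses ← the near shore.
7. crew East and crew North cross → the far shore.
8. crew East crosses ← the near shore.
9. crew East, crew South, and crew West cross → the far shore.

9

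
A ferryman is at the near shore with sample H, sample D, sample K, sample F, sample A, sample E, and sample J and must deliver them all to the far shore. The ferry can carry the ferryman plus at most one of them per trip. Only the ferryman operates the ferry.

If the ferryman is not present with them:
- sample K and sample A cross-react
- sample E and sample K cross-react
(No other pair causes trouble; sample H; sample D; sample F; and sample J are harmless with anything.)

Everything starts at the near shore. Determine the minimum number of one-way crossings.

15

Counting alone: the ferryman can take at most 1 across per trip to the far shore, so moving all 7 needs at least 7 loaded trips out, with a return between consecutive ones — at least 13 crossings.
The safety rule pushes this higher. Following every safe sequence of crossings, the most of the 7 that can be at the far shore as the ferry arrives there on crossing 13 is 6 — never all 7.
So no plan with fewer than 15 crossings exists, and this one achieves 15:
1. Ferryman goes to the far shore with sample K.  [the near shore: sample A, sample D, sample E, sample F, sample H, sample J | the far shore: sample K]
2. Ferryman goes back to the near shore alone.  [the near shore: sample A, sample D, sample E, sample F, sample H, sample J | the far shore: sample K]
3. Ferryman goes to the far shore with sample H.  [the near shore: sample A, sample D, sample E, sample F, sample J | the far shore: sample H, sample K]
4. Ferryman goes back to the near shore alone.  [the near shore: sample A, sample D, sample E, sample F, sample J | the far shore: sample H, sample K]
5. Ferryman goes to the far shore with sample D.  [the near shore: sample A, sample E, sample F, sample J | the far shore: sample D, sample H, sample K]
6. Ferryman goes back to the near shore alone.  [the near shore: sample A, sample E, sample F, sample J | the far shore: sample D, sample H, sample K]
7. Ferryman goes to the far shore with sample F.  [the near shore: sample A, sample E, sample J | the far shore: sample D, sample F, sample H, sample K]
8. Ferryman goes back to the near shore alone.  [the near shore: sample A, sample E, sample J | the far shore: sample D, sample F, sample H, sample K]
9. Ferryman goes to the far shore with sample A.  [the near shore: sample E, sample J | the far shore: sample A, sample D, sample F, sample H, sample K]
10. Ferryman goes back to the near shore with sample K.  [the near shore: sample E, sample J, sample K | the far shore: sample A, sample D, sample F, sample H]
11. Ferryman goes to the far shore with sample E.  [the near shore: sample J, sample K | the far shore: sample A, sample D, sample E, sample F, sample H]
12. Ferryman goes back to the near shore alone.  [the near shore: sample J, sample K | the far shore: sample A, sample D, sample E, sample F, sample H]
13. Ferryman goes to the far shore with sample J.  [the near shore: sample K | the far shore: sample A, sample D, sample E, sample F, sample H, sample J]
14. Ferryman goes back to the near shore alone.  [the near shore: sample K | the far shore: sample A, sample D, sample E, sample F, sample H, sample J]
15. Ferryman goes to the far shore with sample K.  [the near shore: — | the far shore: sample A, sample D, sample E, sample F, sample H, sample J, sample K]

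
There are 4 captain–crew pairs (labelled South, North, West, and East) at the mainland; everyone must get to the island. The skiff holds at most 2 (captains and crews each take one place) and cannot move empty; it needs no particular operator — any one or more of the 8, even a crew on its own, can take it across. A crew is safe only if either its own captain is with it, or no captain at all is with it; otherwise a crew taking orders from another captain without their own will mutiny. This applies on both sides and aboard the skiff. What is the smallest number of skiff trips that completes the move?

Following every safe sequence of crossings from the start, the most of the 8 that can be at the island as the skiff arrives there on crossings 1, 3, 5 is 2, 3, 4 respectively; the best ever achieved is 4 of 8.
From crossing 7 on, no configuration arises that was not already reachable earlier: only 44 distinct safe configurations (who is on which side, and where the skiff is) can ever be reached, none of them has everyone across, and every continuation just revisits them. So no valid plan exists.

impossible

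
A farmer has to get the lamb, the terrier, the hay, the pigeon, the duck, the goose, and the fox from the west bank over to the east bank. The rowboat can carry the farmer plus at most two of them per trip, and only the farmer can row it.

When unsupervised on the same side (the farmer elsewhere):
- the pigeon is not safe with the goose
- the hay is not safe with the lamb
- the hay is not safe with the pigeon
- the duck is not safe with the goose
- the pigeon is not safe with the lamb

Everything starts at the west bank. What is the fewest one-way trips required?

impossible

Whatever the first load, the items left behind include a forbidden pair without the farmer. No opening move is safe, so no plan exists.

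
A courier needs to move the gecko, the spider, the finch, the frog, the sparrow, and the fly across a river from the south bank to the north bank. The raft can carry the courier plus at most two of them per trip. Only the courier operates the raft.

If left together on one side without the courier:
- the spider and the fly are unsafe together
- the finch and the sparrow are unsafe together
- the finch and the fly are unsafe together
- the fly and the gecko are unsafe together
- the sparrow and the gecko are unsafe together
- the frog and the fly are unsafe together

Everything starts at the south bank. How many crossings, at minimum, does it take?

Counting alone: the courier can take at most 2 across per trip to the north bank, so moving all 6 needs at least 3 loaded trips out, with a return between consecutive ones — at least 5 crossings.
The safety rule pushes this higher. Following every safe sequence of crossings, the most of the 6 that can be at the north bank as the raft arrives there on crossing 5 is 5 — never all 6.
So no plan with fewer than 7 crossings exists, and this one achieves 7:
1. Courier goes to the north bank with the fly and the sparrow.
2. Courier goes back to the south bank alone.
3. Courier goes to the north bank with the gecko and the spider.
4. Courier goes back to the south bank with the fly and the sparrow.
5. Courier goes to the north bank with the finch and the frog.
6. Courier goes back to the south bank alone.
7. Courier goes to the north bank with the fly and the sparrow.

7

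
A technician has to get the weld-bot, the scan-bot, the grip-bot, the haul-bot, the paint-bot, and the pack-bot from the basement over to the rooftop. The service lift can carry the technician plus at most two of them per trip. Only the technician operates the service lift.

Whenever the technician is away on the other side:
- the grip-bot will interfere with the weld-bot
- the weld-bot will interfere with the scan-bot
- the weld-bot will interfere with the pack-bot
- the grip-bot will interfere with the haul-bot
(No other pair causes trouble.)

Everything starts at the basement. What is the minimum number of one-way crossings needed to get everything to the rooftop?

Counting alone: the technician can take at most 2 across per trip to the rooftop, so moving all 6 needs at least 3 loaded trips out, with a return between consecutive ones — at least 5 crossings.
The safety rule pushes this higher. Following every safe sequence of crossings, the most of the 6 that can be at the rooftop as the service lift arrives there on crossing 5 is 5 — never all 6.
So no plan with fewer than 7 crossings exists, and this one achieves 7:
1. Technician goes to the rooftop with the grip-bot and the weld-bot.  [the basement: the haul-bot, the pack-bot, the paint-bot, the scan-bot | the rooftop: the grip-bot, the weld-bot]
2. Technician goes back to the basement with the weld-bot.  [the basement: the haul-bot, the pack-bot, the paint-bot, the scan-bot, the weld-bot | the rooftop: the grip-bot]
3. Technician goes to the rooftop with the scan-bot and the weld-bot.  [the basement: the haul-bot, the pack-bot, the paint-bot | the rooftop: the grip-bot, the scan-bot, the weld-bot]
4. Technician goes back to the basement with the weld-bot.  [the basement: the haul-bot, the pack-bot, the paint-bot, the weld-bot | the rooftop: the grip-bot, the scan-bot]
5. Technician goes to the rooftop with the pack-bot and the paint-bot.  [the basement: the haul-bot, the weld-bot | the rooftop: the grip-bot, the pack-bot, the paint-bot, the scan-bot]
6. Technician goes back to the basement alone.  [the basement: the haul-bot, the weld-bot | the rooftop: the grip-bot, the pack-bot, the paint-bot, the scan-bot]
7. Technician goes to the rooftop with the haul-bot and the weld-bot.  [the basement: — | the rooftop: the grip-bot, the haul-bot, the pack-bot, the paint-bot, the scan-bot, the weld-bot]

7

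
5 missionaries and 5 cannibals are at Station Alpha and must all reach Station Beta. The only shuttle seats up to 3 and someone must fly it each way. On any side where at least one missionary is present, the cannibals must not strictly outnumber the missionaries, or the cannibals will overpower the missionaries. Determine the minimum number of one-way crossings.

Counting alone: each trip to Station Beta takes at most 3 across and each return brings at least 1 back, so after t trips out (and t−1 returns) at most 3t − (t−1) of the 10 are across; that first reaches 10 at t = 5, so at least 9 crossings are needed.
The safety rule pushes this higher. Following every safe sequence of crossings, the most of the 10 that can be at Station Beta as the shuttle arrives there on crossing 9 is 9 — never all 10.
So no plan with fewer than 11 crossings exists, and this one achieves 11:
1. 2 cannibals → Station Beta.  (Station Alpha: 5M 3C; Station Beta: 0M 2C)
2. 1 cannibal ← Station Alpha.  (Station Alpha: 5M 4C; Station Beta: 0M 1C)
3. 3 cannibals → Station Beta.  (Station Alpha: 5M 1C; Station Beta: 0M 4C)
4. 1 cannibal ← Station Alpha.  (Station Alpha: 5M 2C; Station Beta: 0M 3C)
5. 3 missionaries → Station Beta.  (Station Alpha: 2M 2C; Station Beta: 3M 3C)
6. 1 missionary and 1 cannibal ← Station Alpha.  (Station Alpha: 3M 3C; Station Beta: 2M 2C)
7. 3 missionaries → Station Beta.  (Station Alpha: 0M 3C; Station Beta: 5M 2C)
8. 1 cannibal ← Station Alpha.  (Station Alpha: 0M 4C; Station Beta: 5M 1C)
9. 2 cannibals → Station Beta.  (Station Alpha: 0M 2C; Station Beta: 5M 3C)
10. 1 cannibal ← Station Alpha.  (Station Alpha: 0M 3C; Station Beta: 5M 2C)
11. 3 cannibals → Station Beta.  (Station Alpha: 0M 0C; Station Beta: 5M 5C)

11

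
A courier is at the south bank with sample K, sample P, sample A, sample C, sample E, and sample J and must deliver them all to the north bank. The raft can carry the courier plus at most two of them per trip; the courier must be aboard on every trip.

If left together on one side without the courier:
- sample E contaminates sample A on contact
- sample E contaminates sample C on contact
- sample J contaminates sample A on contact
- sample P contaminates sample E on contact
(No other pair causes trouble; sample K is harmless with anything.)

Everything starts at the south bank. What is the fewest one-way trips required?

Counting alone: the courier can take at most 2 across per trip to the north bank, so moving all 6 needs at least 3 loaded trips out, with a return between consecutive ones — at least 5 crossings.
The safety rule pushes this higher. Following every safe sequence of crossings, the most of the 6 that can be at the north bank as the raft arrives there on crossing 5 is 5 — never all 6.
So no plan with fewer than 7 crossings exists, and this one achieves 7:
1. Courier goes to the north bank with sample A and sample E.
2. Courier goes back to the south bank with sample A.
3. Courier goes to the north bank with sample A and sample K.
4. Courier goes back to the south bank with sample E.
5. Courier goes to the north bank with sample C and sample P.
6. Courier goes back to the south bank alone.
7. Courier goes to the north bank with sample E and sample J.

7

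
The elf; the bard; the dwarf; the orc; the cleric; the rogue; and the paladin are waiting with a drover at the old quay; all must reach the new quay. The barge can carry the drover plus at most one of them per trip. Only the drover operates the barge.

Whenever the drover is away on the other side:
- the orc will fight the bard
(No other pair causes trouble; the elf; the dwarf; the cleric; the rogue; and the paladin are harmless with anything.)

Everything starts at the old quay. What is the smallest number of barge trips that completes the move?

13

Counting alone: the drover can take at most 1 across per trip to the new quay, so moving all 7 needs at least 7 loaded trips out, with a return between consecutive ones — at least 13 crossings.
The plan below uses exactly 13 crossings, so it is optimal:
1. Drover goes to the new quay with the bard.
2. Drover goes back to the old quay alone.
3. Drover goes to the new quay with the elf.
4. Drover goes back to the old quay alone.
5. Drover goes to the new quay with the dwarf.
6. Drover goes back to the old quay alone.
7. Drover goes to the new quay with the cleric.
8. Drover goes back to the old quay alone.
9. Drover goes to the new quay with the rogue.
10. Drover goes back to the old quay alone.
11. Drover goes to the new quay with the paladin.
12. Drover goes back to the old quay alone.
13. Drover goes to the new quay with the orc.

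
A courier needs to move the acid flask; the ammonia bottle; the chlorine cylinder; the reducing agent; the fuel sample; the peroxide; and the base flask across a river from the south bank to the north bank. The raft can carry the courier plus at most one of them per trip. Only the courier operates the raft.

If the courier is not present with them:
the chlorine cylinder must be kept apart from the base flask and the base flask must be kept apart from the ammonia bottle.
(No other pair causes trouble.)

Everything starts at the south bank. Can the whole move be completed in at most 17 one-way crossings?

Yes

Yes — this plan uses 15 crossings (≤ 17):
1. Courier goes to the north bank with the base flask.
2. Courier goes back to the south bank alone.
3. Courier goes to the north bank with the acid flask.
4. Courier goes back to the south bank alone.
5. Courier goes to the north bank with the ammonia bottle.
6. Courier goes back to the south bank with the base flask.
7. Courier goes to the north bank with the chlorine cylinder.
8. Courier goes back to the south bank alone.
9. Courier goes to the north bank with the reducing agent.
10. Courier goes back to the south bank alone.
11. Courier goes to the north bank with the fuel sample.
12. Courier goes back to the south bank alone.
13. Courier goes to the north bank with the peroxide.
14. Courier goes back to the south bank alone.
15. Courier goes to the north bank with the base flask.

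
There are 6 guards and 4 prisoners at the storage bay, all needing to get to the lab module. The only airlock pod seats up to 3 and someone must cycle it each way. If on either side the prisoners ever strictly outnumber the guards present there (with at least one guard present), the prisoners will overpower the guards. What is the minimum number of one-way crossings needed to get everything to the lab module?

Counting alone: each trip to the lab module takes at most 3 across and each return brings at least 1 back, so after t trips out (and t−1 returns) at most 3t − (t−1) of the 10 are across; that first reaches 10 at t = 5, so at least 9 crossings are needed.
The plan below uses exactly 9 crossings, so it is optimal:
1. 2 prisoners → the lab module.  (the storage bay: 6G 2P; the lab module: 0G 2P)
2. 1 prisoner ← the storage bay.  (the storage bay: 6G 3P; the lab module: 0G 1P)
3. 3 prisoners → the lab module.  (the storage bay: 6G 0P; the lab module: 0G 4P)
4. 1 prisoner ← the storage bay.  (the storage bay: 6G 1P; the lab module: 0G 3P)
5. 3 guards → the lab module.  (the storage bay: 3G 1P; the lab module: 3G 3P)
6. 1 prisoner ← the storage bay.  (the storage bay: 3G 2P; the lab module: 3G 2P)
7. 1 guard and 2 prisoners → the lab module.  (the storage bay: 2G 0P; the lab module: 4G 4P)
8. 1 prisoner ← the storage bay.  (the storage bay: 2G 1P; the lab module: 4G 3P)
9. 2 guards and 1 prisoner → the lab module.  (the storage bay: 0G 0P; the lab module: 6G 4P)

9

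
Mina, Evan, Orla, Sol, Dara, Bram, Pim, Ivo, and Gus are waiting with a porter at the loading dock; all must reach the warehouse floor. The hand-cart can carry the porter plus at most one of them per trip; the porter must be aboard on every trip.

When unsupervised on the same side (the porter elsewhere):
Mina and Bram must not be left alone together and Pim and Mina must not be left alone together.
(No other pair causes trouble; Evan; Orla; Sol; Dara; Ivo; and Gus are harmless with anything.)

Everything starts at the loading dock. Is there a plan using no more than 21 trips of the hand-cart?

Yes

Yes — this plan uses 19 crossings (≤ 21):
1. Porter goes to the warehouse floor with Mina.  [the loading dock: Bram, Dara, Evan, Gus, Ivo, Orla, Pim, Sol | the warehouse floor: Mina]
2. Porter goes back to the loading dock alone.  [the loading dock: Bram, Dara, Evan, Gus, Ivo, Orla, Pim, Sol | the warehouse floor: Mina]
3. Porter goes to the warehouse floor with Evan.  [the loading dock: Bram, Dara, Gus, Ivo, Orla, Pim, Sol | the warehouse floor: Evan, Mina]
4. Porter goes back to the loading dock alone.  [the loading dock: Bram, Dara, Gus, Ivo, Orla, Pim, Sol | the warehouse floor: Evan, Mina]
5. Porter goes to the warehouse floor with Orla.  [the loading dock: Bram, Dara, Gus, Ivo, Pim, Sol | the warehouse floor: Evan, Mina, Orla]
6. Porter goes back to the loading dock alone.  [the loading dock: Bram, Dara, Gus, Ivo, Pim, Sol | the warehouse floor: Evan, Mina, Orla]
7. Porter goes to the warehouse floor with Sol.  [the loading dock: Bram, Dara, Gus, Ivo, Pim | the warehouse floor: Evan, Mina, Orla, Sol]
8. Porter goes back to the loading dock alone.  [the loading dock: Bram, Dara, Gus, Ivo, Pim | the warehouse floor: Evan, Mina, Orla, Sol]
9. Porter goes to the warehouse floor with Dara.  [the loading dock: Bram, Gus, Ivo, Pim | the warehouse floor: Dara, Evan, Mina, Orla, Sol]
10. Porter goes back to the loading dock alone.  [the loading dock: Bram, Gus, Ivo, Pim | the warehouse floor: Dara, Evan, Mina, Orla, Sol]
11. Porter goes to the warehouse floor with Bram.  [the loading dock: Gus, Ivo, Pim | the warehouse floor: Bram, Dara, Evan, Mina, Orla, Sol]
12. Porter goes back to the loading dock with Mina.  [the loading dock: Gus, Ivo, Mina, Pim | the warehouse floor: Bram, Dara, Evan, Orla, Sol]
13. Porter goes to the warehouse floor with Pim.  [the loading dock: Gus, Ivo, Mina | the warehouse floor: Bram, Dara, Evan, Orla, Pim, Sol]
14. Porter goes back to the loading dock alone.  [the loading dock: Gus, Ivo, Mina | the warehouse floor: Bram, Dara, Evan, Orla, Pim, Sol]
15. Porter goes to the warehouse floor with Ivo.  [the loading dock: Gus, Mina | the warehouse floor: Bram, Dara, Evan, Ivo, Orla, Pim, Sol]
16. Porter goes back to the loading dock alone.  [the loading dock: Gus, Mina | the warehouse floor: Bram, Dara, Evan, Ivo, Orla, Pim, Sol]
17. Porter goes to the warehouse floor with Gus.  [the loading dock: Mina | the warehouse floor: Bram, Dara, Evan, Gus, Ivo, Orla, Pim, Sol]
18. Porter goes back to the loading dock alone.  [the loading dock: Mina | the warehouse floor: Bram, Dara, Evan, Gus, Ivo, Orla, Pim, Sol]
19. Porter goes to the warehouse floor with Mina.  [the loading dock: — | the warehouse floor: Bram, Dara, Evan, Gus, Ivo, Mina, Orla, Pim, Sol]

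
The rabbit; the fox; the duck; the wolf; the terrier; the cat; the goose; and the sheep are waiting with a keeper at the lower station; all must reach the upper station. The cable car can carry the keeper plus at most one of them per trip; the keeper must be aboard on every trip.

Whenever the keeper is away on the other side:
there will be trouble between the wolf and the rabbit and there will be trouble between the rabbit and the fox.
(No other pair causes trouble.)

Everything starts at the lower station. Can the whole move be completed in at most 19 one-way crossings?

Yes — this plan uses 17 crossings (≤ 19):
1. Keeper goes to the upper station with the rabbit.
2. Keeper goes back to the lower station alone.
3. Keeper goes to the upper station with the fox.
4. Keeper goes back to the lower station with the rabbit.
5. Keeper goes to the upper station with the wolf.
6. Keeper goes back to the lower station alone.
7. Keeper goes to the upper station with the duck.
8. Keeper goes back to the lower station alone.
9. Keeper goes to the upper station with the terrier.
10. Keeper goes back to the lower station alone.
11. Keeper goes to the upper station with the cat.
12. Keeper goes back to the lower station alone.
13. Keeper goes to the upper station with the goose.
14. Keeper goes back to the lower station alone.
15. Keeper goes to the upper station with the sheep.
16. Keeper goes back to the lower station alone.
17. Keeper goes to the upper station with the rabbit.

Yes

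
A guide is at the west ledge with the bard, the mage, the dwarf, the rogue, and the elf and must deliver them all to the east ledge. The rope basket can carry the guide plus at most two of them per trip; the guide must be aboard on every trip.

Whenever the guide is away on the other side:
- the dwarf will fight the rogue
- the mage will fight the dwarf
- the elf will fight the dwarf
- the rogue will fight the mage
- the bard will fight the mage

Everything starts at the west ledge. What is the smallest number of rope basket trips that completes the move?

Counting alone: the guide can take at most 2 across per trip to the east ledge, so moving all 5 needs at least 3 loaded trips out, with a return between consecutive ones — at least 5 crossings.
The safety rule pushes this higher. Following every safe sequence of crossings, the most of the 5 that can be at the east ledge as the rope basket arrives there on crossing 5 is 4 — never all 5.
So no plan with fewer than 7 crossings exists, and this one achieves 7:
1. Guide goes to the east ledge with the dwarf and the mage.
2. Guide goes back to the west ledge with the mage.
3. Guide goes to the east ledge with the bard and the mage.
4. Guide goes back to the west ledge with the mage.
5. Guide goes to the east ledge with the elf and the rogue.
6. Guide goes back to the west ledge with the dwarf.
7. Guide goes to the east ledge with the dwarf and the mage.

7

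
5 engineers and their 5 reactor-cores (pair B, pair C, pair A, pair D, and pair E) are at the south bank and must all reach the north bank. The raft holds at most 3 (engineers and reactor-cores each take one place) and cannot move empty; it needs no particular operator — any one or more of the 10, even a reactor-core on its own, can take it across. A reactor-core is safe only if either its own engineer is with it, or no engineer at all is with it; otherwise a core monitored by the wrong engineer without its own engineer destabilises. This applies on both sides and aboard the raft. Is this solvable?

Yes

1. engineer B and reactor-core B cross → the north bank.
2. engineer B crosses ← the south bank.
3. reactor-core A, reactor-core C, and reactor-core D cross → the north bank.
4. reactor-core B crosses ← the south bank.
5. engineer A, engineer C, and engineer D cross → the north bank.
6. engineer C and reactor-core C cross ← the south bank.
7. engineer B, engineer C, and engineer E cross → the north bank.
8. reactor-core A crosses ← the south bank.
9. reactor-core B and reactor-core C cross → the north bank.
10. reactor-core B crosses ← the south bank.
11. reactor-core A, reactor-core B, and reactor-core E cross → the north bank.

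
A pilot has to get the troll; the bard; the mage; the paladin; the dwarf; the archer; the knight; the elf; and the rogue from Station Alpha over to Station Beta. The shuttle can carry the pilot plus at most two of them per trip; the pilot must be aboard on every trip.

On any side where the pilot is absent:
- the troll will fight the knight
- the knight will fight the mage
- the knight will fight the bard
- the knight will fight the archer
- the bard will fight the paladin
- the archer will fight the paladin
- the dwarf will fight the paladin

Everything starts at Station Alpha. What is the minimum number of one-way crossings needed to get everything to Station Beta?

11

Counting alone: the pilot can take at most 2 across per trip to Station Beta, so moving all 9 needs at least 5 loaded trips out, with a return between consecutive ones — at least 9 crossings.
The safety rule pushes this higher. Following every safe sequence of crossings, the most of the 9 that can be at Station Beta as the shuttle arrives there on crossing 9 is 8 — never all 9.
So no plan with fewer than 11 crossings exists, and this one achieves 11:
1. Pilot goes to Station Beta with the knight and the paladin.
2. Pilot goes back to Station Alpha alone.
3. Pilot goes to Station Beta with the dwarf.
4. Pilot goes back to Station Alpha with the paladin.
5. Pilot goes to Station Beta with the archer and the bard.
6. Pilot goes back to Station Alpha with the knight.
7. Pilot goes to Station Beta with the mage and the troll.
8. Pilot goes back to Station Alpha alone.
9. Pilot goes to Station Beta with the elf and the rogue.
10. Pilot goes back to Station Alpha alone.
11. Pilot goes to Station Beta with the knight and the paladin.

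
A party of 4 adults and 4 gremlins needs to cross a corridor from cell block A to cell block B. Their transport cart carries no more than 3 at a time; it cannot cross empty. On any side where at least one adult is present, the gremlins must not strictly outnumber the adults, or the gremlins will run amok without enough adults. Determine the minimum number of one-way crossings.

9

Counting alone: each trip to cell block B takes at most 3 across and each return brings at least 1 back, so after t trips out (and t−1 returns) at most 3t − (t−1) of the 8 are across; that first reaches 8 at t = 4, so at least 7 crossings are needed.
The safety rule pushes this higher. Following every safe sequence of crossings, the most of the 8 that can be at cell block B as the transport cart arrives there on crossing 7 is 7 — never all 8.
So no plan with fewer than 9 crossings exists, and this one achieves 9:
1. 2 gremlins → cell block B.  (cell block A: 4A 2G; cell block B: 0A 2G)
2. 1 gremlin ← cell block A.  (cell block A: 4A 3G; cell block B: 0A 1G)
3. 3 gremlins → cell block B.  (cell block A: 4A 0G; cell block B: 0A 4G)
4. 1 gremlin ← cell block A.  (cell block A: 4A 1G; cell block B: 0A 3G)
5. 3 adults → cell block B.  (cell block A: 1A 1G; cell block B: 3A 3G)
6. 1 adult and 1 gremlin ← cell block A.  (cell block A: 2A 2G; cell block B: 2A 2G)
7. 2 adults → cell block B.  (cell block A: 0A 2G; cell block B: 4A 2G)
8. 1 gremlin ← cell block A.  (cell block A: 0A 3G; cell block B: 4A 1G)
9. 3 gremlins → cell block B.  (cell block A: 0A 0G; cell block B: 4A 4G)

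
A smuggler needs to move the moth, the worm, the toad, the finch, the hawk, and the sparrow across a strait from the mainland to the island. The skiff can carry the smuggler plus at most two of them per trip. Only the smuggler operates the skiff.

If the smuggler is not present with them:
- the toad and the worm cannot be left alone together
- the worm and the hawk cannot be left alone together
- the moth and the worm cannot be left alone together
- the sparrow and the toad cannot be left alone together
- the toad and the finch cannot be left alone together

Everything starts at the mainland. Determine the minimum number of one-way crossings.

Counting alone: the smuggler can take at most 2 across per trip to the island, so moving all 6 needs at least 3 loaded trips out, with a return between consecutive ones — at least 5 crossings.
The safety rule pushes this higher. Following every safe sequence of crossings, the most of the 6 that can be at the island as the skiff arrives there on crossing 5 is 5 — never all 6.
So no plan with fewer than 7 crossings exists, and this one achieves 7:
1. Smuggler goes to the island with the toad and the worm.  [the mainland: the finch, the hawk, the moth, the sparrow | the island: the toad, the worm]
2. Smuggler goes back to the mainland with the worm.  [the mainland: the finch, the hawk, the moth, the sparrow, the worm | the island: the toad]
3. Smuggler goes to the island with the hawk and the moth.  [the mainland: the finch, the sparrow, the worm | the island: the hawk, the moth, the toad]
4. Smuggler goes back to the mainland alone.  [the mainland: the finch, the sparrow, the worm | the island: the hawk, the moth, the toad]
5. Smuggler goes to the island with the finch and the sparrow.  [the mainland: the worm | the island: the finch, the hawk, the moth, the sparrow, the toad]
6. Smuggler goes back to the mainland with the toad.  [the mainland: the toad, the worm | the island: the finch, the hawk, the moth, the sparrow]
7. Smuggler goes to the island with the toad and the worm.  [the mainland: — | the island: the finch, the hawk, the moth, the sparrow, the toad, the worm]

7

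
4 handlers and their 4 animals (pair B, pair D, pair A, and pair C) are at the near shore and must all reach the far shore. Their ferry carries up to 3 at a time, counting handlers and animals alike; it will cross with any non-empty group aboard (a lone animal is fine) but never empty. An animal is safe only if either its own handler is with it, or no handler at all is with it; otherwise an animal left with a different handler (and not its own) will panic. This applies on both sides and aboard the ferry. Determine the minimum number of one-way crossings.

9

Counting alone: each trip to the far shore takes at most 3 across and each return brings at least 1 back, so after t trips out (and t−1 returns) at most 3t − (t−1) of the 8 are across; that first reaches 8 at t = 4, so at least 7 crossings are needed.
The safety rule pushes this higher. Following every safe sequence of crossings, the most of the 8 that can be at the far shore as the ferry arrives there on crossing 7 is 7 — never all 8.
So no plan with fewer than 9 crossings exists, and this one achieves 9:
1. animal B and handler B cross → the far shore.
2. handler B crosses ← the near shore.
3. animal D, handler B, and handler D cross → the far shore.
4. animal B and handler B cross ← the near shore.
5. handler A, handler B, and handler C cross → the far shore.
6. animal D crosses ← the near shore.
7. animal B and animal D cross → the far shore.
8. animal B crosses ← the near shore.
9. animal A, animal B, and animal C cross → the far shore.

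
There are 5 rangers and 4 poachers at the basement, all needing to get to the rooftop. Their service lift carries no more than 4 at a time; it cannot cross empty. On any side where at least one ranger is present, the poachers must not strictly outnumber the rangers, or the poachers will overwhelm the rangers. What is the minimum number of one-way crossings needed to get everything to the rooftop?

5

Counting alone: each trip to the rooftop takes at most 4 across and each return brings at least 1 back, so after t trips out (and t−1 returns) at most 4t − (t−1) of the 9 are across; that first reaches 9 at t = 3, so at least 5 crossings are needed.
The plan below uses exactly 5 crossings, so it is optimal:
1. 3 poachers → the rooftop.  (the basement: 5R 1P; the rooftop: 0R 3P)
2. 1 poacher ← the basement.  (the basement: 5R 2P; the rooftop: 0R 2P)
3. 3 rangers and 1 poacher → the rooftop.  (the basement: 2R 1P; the rooftop: 3R 3P)
4. 1 poacher ← the basement.  (the basement: 2R 2P; the rooftop: 3R 2P)
5. 2 rangers and 2 poachers → the rooftop.  (the basement: 0R 0P; the rooftop: 5R 4P)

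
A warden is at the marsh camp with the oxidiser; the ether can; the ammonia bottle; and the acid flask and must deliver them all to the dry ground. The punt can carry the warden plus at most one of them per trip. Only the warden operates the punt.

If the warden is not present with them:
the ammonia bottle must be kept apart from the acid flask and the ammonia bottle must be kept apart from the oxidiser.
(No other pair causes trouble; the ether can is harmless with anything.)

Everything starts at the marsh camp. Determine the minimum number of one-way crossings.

Counting alone: the warden can take at most 1 across per trip to the dry ground, so moving all 4 needs at least 4 loaded trips out, with a return between consecutive ones — at least 7 crossings.
The safety rule pushes this higher. Following every safe sequence of crossings, the most of the 4 that can be at the dry ground as the punt arrives there on crossing 7 is 3 — never all 4.
So no plan with fewer than 9 crossings exists, and this one achieves 9:
1. Warden goes to the dry ground with the ammonia bottle.  [the marsh camp: the acid flask, the ether can, the oxidiser | the dry ground: the ammonia bottle]
2. Warden goes back to the marsh camp alone.  [the marsh camp: the acid flask, the ether can, the oxidiser | the dry ground: the ammonia bottle]
3. Warden goes to the dry ground with the oxidiser.  [the marsh camp: the acid flask, the ether can | the dry ground: the ammonia bottle, the oxidiser]
4. Warden goes back to the marsh camp with the ammonia bottle.  [the marsh camp: the acid flask, the ammonia bottle, the ether can | the dry ground: the oxidiser]
5. Warden goes to the dry ground with the acid flask.  [the marsh camp: the ammonia bottle, the ether can | the dry ground: the acid flask, the oxidiser]
6. Warden goes back to the marsh camp alone.  [the marsh camp: the ammonia bottle, the ether can | the dry ground: the acid flask, the oxidiser]
7. Warden goes to the dry ground with the ether can.  [the marsh camp: the ammonia bottle | the dry ground: the acid flask, the ether can, the oxidiser]
8. Warden goes back to the marsh camp alone.  [the marsh camp: the ammonia bottle | the dry ground: the acid flask, the ether can, the oxidiser]
9. Warden goes to the dry ground with the ammonia bottle.  [the marsh camp: — | the dry ground: the acid flask, the ammonia bottle, the ether can, the oxidiser]

9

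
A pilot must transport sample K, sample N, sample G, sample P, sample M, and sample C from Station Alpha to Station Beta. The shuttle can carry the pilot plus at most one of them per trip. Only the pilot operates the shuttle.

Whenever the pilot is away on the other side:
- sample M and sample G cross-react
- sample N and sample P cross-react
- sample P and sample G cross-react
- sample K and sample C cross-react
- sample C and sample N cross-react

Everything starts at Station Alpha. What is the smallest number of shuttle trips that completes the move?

impossible

Whatever the first load, the items left behind include a forbidden pair without the pilot. No opening move is safe, so no plan exists.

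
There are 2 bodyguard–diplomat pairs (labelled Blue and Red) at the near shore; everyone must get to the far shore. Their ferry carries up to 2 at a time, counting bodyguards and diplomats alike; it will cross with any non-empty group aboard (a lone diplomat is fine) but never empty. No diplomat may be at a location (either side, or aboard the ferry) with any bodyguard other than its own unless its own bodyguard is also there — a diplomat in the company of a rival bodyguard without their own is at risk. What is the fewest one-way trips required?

Counting alone: each trip to the far shore takes at most 2 across and each return brings at least 1 back, so after t trips out (and t−1 returns) at most 2t − (t−1) of the 4 are across; that first reaches 4 at t = 3, so at least 5 crossings are needed.
The plan below uses exactly 5 crossings, so it is optimal:
1. bodyguard Blue and diplomat Blue cross → the far shore.
2. bodyguard Blue crosses ← the near shore.
3. bodyguard Blue and bodyguard Red cross → the far shore.
4. bodyguard Red crosses ← the near shore.
5. bodyguard Red and diplomat Red cross → the far shore.

5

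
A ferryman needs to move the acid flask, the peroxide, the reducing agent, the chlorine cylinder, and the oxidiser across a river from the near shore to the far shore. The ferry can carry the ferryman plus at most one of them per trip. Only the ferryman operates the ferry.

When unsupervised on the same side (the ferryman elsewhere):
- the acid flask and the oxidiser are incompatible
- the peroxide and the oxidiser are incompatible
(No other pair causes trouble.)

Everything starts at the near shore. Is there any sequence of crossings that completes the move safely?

1. Ferryman goes to the far shore with the oxidiser.
2. Ferryman goes back to the near shore alone.
3. Ferryman goes to the far shore with the acid flask.
4. Ferryman goes back to the near shore with the oxidiser.
5. Ferryman goes to the far shore with the peroxide.
6. Ferryman goes back to the near shore alone.
7. Ferryman goes to the far shore with the reducing agent.
8. Ferryman goes back to the near shore alone.
9. Ferryman goes to the far shore with the chlorine cylinder.
10. Ferryman goes back to the near shore alone.
11. Ferryman goes to the far shore with the oxidiser.

Yes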